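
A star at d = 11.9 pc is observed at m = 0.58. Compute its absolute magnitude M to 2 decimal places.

M = m − 5 log₁₀(d/10 pc) = 0.58 − 5 log₁₀(11.9/10)
  = 0.58 − 5 × 0.076 = 0.58 − 0.38 = 0.20.

0.20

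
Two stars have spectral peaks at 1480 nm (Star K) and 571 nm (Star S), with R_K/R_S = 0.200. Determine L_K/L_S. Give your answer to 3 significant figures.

8.86×10^-4

Wien's law gives T ∝ 1/λ_max, so T_K/T_S = λ_S/λ_K = 571/1480 = 0.3858.
Then L ∝ R²T⁴ gives L_K/L_S = (0.200)² × (0.3858)⁴ = 0.04000 × 0.02216 = 8.863×10^-4.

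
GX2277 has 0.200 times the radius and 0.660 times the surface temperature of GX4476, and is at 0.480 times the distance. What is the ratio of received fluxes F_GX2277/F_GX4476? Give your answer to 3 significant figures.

L_GX2277/L_GX4476 = (R_GX2277/R_GX4476)²(T_GX2277/T_GX4476)⁴ = (0.200)² × (0.660)⁴ = 0.007590.
F_GX2277/F_GX4476 = (L_GX2277/L_GX4476)/(d_GX2277/d_GX4476)² = 0.007590 / (0.480)² = 0.03294.

0.0329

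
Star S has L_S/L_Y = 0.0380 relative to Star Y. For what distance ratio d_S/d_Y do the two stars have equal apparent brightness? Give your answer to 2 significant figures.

0.19

Equal flux requires L_S/d_S² = L_Y/d_Y², so d_S/d_Y = √(L_S/L_Y)
= √(0.0380) = 0.1949.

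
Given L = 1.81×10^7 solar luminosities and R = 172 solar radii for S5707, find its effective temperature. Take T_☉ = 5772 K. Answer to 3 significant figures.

2.87×10^4 K

T/T_☉ = (L/L_☉)^(1/4) / (R/R_☉)^(1/2)
T = 5772 × (1.81×10^7)^(1/4) / √(172) = 5772 × 65.23 / 13.11 = 2.871×10^4 K.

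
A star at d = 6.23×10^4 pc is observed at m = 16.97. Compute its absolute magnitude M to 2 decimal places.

M = m − 5 log₁₀(d/10 pc) = 16.97 − 5 log₁₀(6.23×10^4/10)
  = 16.97 − 5 × 3.794 = 16.97 − 18.97 = -2.00.

-2.00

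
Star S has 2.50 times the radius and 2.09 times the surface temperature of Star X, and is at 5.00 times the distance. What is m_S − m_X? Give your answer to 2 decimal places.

L_S/L_X = (2.50)²(2.09)⁴ = 119.3.
F_S/F_X = (L_S/L_X)/(d_S/d_X)² = 119.3/25.00 = 4.770.
m_S − m_X = −2.5 log₁₀(4.770) = -1.70.

-1.70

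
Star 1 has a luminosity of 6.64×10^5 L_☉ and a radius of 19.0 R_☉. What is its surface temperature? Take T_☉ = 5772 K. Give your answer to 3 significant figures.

3.78×10^4 K

T/T_☉ = (L/L_☉)^(1/4) / (R/R_☉)^(1/2)
T = 5772 × (6.64×10^5)^(1/4) / √(19.0) = 5772 × 28.55 / 4.359 = 3.780×10^4 K.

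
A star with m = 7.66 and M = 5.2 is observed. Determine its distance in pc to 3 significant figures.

31.0 pc

m − M = 5 log₁₀(d/10 pc)
7.66 − (5.2) = 2.46 = 5 log₁₀(d/10)
d = 10 × 10^(2.46/5) = 10 × 10^0.492 = 31.05 pc.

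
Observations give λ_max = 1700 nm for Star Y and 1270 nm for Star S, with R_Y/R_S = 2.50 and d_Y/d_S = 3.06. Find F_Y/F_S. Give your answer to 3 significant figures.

0.208

Wien's law: T_Y/T_S = λ_S/λ_Y = 1270/1700 = 0.7471.
L_Y/L_S = (R_Y/R_S)²(T_Y/T_S)⁴ = (2.50)²(0.7471)⁴ = 1.947.
F_Y/F_S = (L_Y/L_S)/(d_Y/d_S)² = 1.947/(3.06)² = 0.2079.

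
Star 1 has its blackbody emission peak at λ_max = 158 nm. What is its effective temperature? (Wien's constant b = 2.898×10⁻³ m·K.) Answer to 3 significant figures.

1.83×10^4 K

T = b/λ_max = 2.898×10⁻³ / (158×10⁻⁹) = 1.834×10^4 K.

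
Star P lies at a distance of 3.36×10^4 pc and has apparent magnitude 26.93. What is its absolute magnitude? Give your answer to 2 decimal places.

M = m − 5 log₁₀(d/10 pc) = 26.93 − 5 log₁₀(3.36×10^4/10)
  = 26.93 − 5 × 3.526 = 26.93 − 17.63 = 9.30.

9.30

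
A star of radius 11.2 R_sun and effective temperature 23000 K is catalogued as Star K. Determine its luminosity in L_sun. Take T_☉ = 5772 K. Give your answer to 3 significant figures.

L/L_☉ = (R/R_☉)² (T/T_☉)⁴ = (11.2)² × (23000/5772)⁴
       = 125.4 × (3.985)⁴ = 125.4 × 252.1 = 3.163×10^4.

3.16×10^4 L_sun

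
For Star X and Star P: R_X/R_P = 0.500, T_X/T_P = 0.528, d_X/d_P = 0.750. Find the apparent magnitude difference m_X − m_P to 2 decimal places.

3.65

L_X/L_P = (0.500)²(0.528)⁴ = 0.01943.
F_X/F_P = (L_X/L_P)/(d_X/d_P)² = 0.01943/0.5625 = 0.03454.
m_X − m_P = −2.5 log₁₀(0.03454) = 3.65.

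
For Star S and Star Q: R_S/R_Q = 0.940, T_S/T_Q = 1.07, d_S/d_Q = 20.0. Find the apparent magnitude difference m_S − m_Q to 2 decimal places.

L_S/L_Q = (0.940)²(1.07)⁴ = 1.158.
F_S/F_Q = (L_S/L_Q)/(d_S/d_Q)² = 1.158/400.0 = 0.002896.
m_S − m_Q = −2.5 log₁₀(0.002896) = 6.35.

6.35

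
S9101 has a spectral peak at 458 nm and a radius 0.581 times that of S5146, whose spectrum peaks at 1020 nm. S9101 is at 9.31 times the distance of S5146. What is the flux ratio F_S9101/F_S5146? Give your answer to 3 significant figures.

Wien's law: T_S9101/T_S5146 = λ_S5146/λ_S9101 = 1020/458 = 2.227.
L_S9101/L_S5146 = (R_S9101/R_S5146)²(T_S9101/T_S5146)⁴ = (0.581)²(2.227)⁴ = 8.304.
F_S9101/F_S5146 = (L_S9101/L_S5146)/(d_S9101/d_S5146)² = 8.304/(9.31)² = 0.09581.

0.0958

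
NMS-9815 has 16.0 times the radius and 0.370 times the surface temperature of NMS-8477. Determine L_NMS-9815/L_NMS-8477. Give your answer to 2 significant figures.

From the Stefan–Boltzmann law, L ∝ R²T⁴, so
L_NMS-9815/L_NMS-8477 = (R_NMS-9815/R_NMS-8477)² (T_NMS-9815/T_NMS-8477)⁴ = (16.0)² × (0.370)⁴ = 256.0 × 0.01874 = 4.798.

4.8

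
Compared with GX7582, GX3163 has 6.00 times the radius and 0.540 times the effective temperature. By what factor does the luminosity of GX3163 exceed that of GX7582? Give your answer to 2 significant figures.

3.1

From the Stefan–Boltzmann law, L ∝ R²T⁴, so
L_GX3163/L_GX7582 = (R_GX3163/R_GX7582)² (T_GX3163/T_GX7582)⁴ = (6.00)² × (0.540)⁴ = 36.00 × 0.08503 = 3.061.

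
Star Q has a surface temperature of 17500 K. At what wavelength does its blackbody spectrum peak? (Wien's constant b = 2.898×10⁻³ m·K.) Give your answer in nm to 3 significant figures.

166 nm

λ_max = b/T = 2.898×10⁻³ / 17500 = 1.66×10^-7 m = 165.6 nm.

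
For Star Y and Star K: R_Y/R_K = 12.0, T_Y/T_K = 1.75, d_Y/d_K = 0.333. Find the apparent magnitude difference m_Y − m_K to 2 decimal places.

-10.21

L_Y/L_K = (12.0)²(1.75)⁴ = 1351.
F_Y/F_K = (L_Y/L_K)/(d_Y/d_K)² = 1351/0.1109 = 1.218×10^4.
m_Y − m_K = −2.5 log₁₀(1.218×10^4) = -10.21.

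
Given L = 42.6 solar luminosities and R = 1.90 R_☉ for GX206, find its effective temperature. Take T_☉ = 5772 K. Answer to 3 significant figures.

1.07×10^4 K

T/T_☉ = (L/L_☉)^(1/4) / (R/R_☉)^(1/2)
T = 5772 × (42.6)^(1/4) / √(1.90) = 5772 × 2.555 / 1.378 = 1.070×10^4 K.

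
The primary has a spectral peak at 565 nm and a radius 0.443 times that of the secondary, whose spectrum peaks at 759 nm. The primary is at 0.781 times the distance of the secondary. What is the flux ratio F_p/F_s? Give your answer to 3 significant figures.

Wien's law: T_p/T_s = λ_s/λ_p = 759/565 = 1.343.
L_p/L_s = (R_p/R_s)²(T_p/T_s)⁴ = (0.443)²(1.343)⁴ = 0.6391.
F_p/F_s = (L_p/L_s)/(d_p/d_s)² = 0.6391/(0.781)² = 1.048.

1.05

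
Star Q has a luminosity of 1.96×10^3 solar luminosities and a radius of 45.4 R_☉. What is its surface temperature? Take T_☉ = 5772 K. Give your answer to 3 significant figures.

T/T_☉ = (L/L_☉)^(1/4) / (R/R_☉)^(1/2)
T = 5772 × (1.96×10^3)^(1/4) / √(45.4) = 5772 × 6.654 / 6.738 = 5700 K.

5.70×10^3 K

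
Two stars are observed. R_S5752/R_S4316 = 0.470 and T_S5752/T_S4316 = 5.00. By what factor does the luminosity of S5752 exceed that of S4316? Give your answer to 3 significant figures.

From the Stefan–Boltzmann law, L ∝ R²T⁴, so
L_S5752/L_S4316 = (R_S5752/R_S4316)² (T_S5752/T_S4316)⁴ = (0.470)² × (5.00)⁴ = 0.2209 × 625.0 = 138.1.

138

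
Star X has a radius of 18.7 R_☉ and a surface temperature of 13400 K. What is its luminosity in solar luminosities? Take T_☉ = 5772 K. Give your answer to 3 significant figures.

1.02×10^4 solar luminosities

L/L_☉ = (R/R_☉)² (T/T_☉)⁴ = (18.7)² × (13400/5772)⁴
       = 349.7 × (2.322)⁴ = 349.7 × 29.05 = 1.016×10^4.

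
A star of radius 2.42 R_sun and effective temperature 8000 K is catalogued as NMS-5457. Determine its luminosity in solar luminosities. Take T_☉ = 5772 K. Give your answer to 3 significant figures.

21.6 solar luminosities

L/L_☉ = (R/R_☉)² (T/T_☉)⁴ = (2.42)² × (8000/5772)⁴
       = 5.856 × (1.386)⁴ = 5.856 × 3.690 = 21.61.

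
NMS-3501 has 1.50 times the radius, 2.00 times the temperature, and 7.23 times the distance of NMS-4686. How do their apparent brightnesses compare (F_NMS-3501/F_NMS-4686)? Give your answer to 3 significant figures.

L_NMS-3501/L_NMS-4686 = (R_NMS-3501/R_NMS-4686)²(T_NMS-3501/T_NMS-4686)⁴ = (1.50)² × (2.00)⁴ = 36.00.
F_NMS-3501/F_NMS-4686 = (L_NMS-3501/L_NMS-4686)/(d_NMS-3501/d_NMS-4686)² = 36.00 / (7.23)² = 0.6887.

0.689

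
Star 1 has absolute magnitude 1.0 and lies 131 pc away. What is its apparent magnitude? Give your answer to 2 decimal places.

m = M + 5 log₁₀(d/10 pc) = 1.0 + 5 log₁₀(131/10)
  = 1.0 + 5 × 1.117 = 1.0 + 5.59 = 6.59.

6.59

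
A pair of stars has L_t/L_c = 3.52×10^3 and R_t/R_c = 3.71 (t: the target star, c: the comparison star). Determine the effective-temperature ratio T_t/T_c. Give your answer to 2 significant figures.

4.0

L ∝ R²T⁴ gives T ∝ (L/R²)^(1/4), so
T_t/T_c = (3.52×10^3 / 3.71²)^(1/4) = (255.7)^(1/4) = 3.999.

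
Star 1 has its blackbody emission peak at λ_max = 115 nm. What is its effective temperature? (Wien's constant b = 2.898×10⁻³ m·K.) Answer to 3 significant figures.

T = b/λ_max = 2.898×10⁻³ / (115×10⁻⁹) = 2.520×10^4 K.

2.52×10^4 K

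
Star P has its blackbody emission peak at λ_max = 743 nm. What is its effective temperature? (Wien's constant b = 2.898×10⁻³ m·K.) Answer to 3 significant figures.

3.90×10^3 K

T = b/λ_max = 2.898×10⁻³ / (743×10⁻⁹) = 3900 K.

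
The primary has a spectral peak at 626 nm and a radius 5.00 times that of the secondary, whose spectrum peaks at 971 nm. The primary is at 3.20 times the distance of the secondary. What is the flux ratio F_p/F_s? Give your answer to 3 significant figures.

14.1

Wien's law: T_p/T_s = λ_s/λ_p = 971/626 = 1.551.
L_p/L_s = (R_p/R_s)²(T_p/T_s)⁴ = (5.00)²(1.551)⁴ = 144.7.
F_p/F_s = (L_p/L_s)/(d_p/d_s)² = 144.7/(3.20)² = 14.13.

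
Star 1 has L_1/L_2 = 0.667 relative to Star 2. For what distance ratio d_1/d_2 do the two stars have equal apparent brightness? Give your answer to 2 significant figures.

Equal flux requires L_1/d_1² = L_2/d_2², so d_1/d_2 = √(L_1/L_2)
= √(0.667) = 0.8167.

0.82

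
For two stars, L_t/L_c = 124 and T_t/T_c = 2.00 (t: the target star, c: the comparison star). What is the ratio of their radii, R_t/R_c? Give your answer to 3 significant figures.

2.78

L ∝ R²T⁴ gives R ∝ √L / T², so
R_t/R_c = √(124) / (2.00)² = 11.14 / 4.000 = 2.784.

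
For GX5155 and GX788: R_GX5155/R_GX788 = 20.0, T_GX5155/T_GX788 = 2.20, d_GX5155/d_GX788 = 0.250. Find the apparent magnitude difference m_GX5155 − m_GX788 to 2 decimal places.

L_GX5155/L_GX788 = (20.0)²(2.20)⁴ = 9370.
F_GX5155/F_GX788 = (L_GX5155/L_GX788)/(d_GX5155/d_GX788)² = 9370/0.06250 = 1.499×10^5.
m_GX5155 − m_GX788 = −2.5 log₁₀(1.499×10^5) = -12.94.

-12.94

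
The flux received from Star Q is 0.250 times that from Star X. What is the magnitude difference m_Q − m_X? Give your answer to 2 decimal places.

m_Q − m_X = −2.5 log₁₀(F_Q/F_X) = −2.5 log₁₀(0.250) = −2.5 × (-0.602) = 1.505.

1.51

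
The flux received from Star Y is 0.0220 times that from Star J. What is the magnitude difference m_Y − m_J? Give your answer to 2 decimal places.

m_Y − m_J = −2.5 log₁₀(F_Y/F_J) = −2.5 log₁₀(0.0220) = −2.5 × (-1.658) = 4.144.

4.14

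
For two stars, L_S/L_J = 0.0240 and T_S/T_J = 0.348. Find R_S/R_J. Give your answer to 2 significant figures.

L ∝ R²T⁴ gives R ∝ √L / T², so
R_S/R_J = √(0.0240) / (0.348)² = 0.1549 / 0.1211 = 1.279.

1.3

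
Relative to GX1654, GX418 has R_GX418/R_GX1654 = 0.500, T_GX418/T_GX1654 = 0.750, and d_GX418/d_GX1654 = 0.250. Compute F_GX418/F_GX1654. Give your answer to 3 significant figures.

L_GX418/L_GX1654 = (R_GX418/R_GX1654)²(T_GX418/T_GX1654)⁴ = (0.500)² × (0.750)⁴ = 0.07910.
F_GX418/F_GX1654 = (L_GX418/L_GX1654)/(d_GX418/d_GX1654)² = 0.07910 / (0.250)² = 1.266.

1.27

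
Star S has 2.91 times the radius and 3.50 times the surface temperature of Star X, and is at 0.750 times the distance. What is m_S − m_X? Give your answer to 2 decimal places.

-8.38

L_S/L_X = (2.91)²(3.50)⁴ = 1271.
F_S/F_X = (L_S/L_X)/(d_S/d_X)² = 1271/0.5625 = 2259.
m_S − m_X = −2.5 log₁₀(2259) = -8.38.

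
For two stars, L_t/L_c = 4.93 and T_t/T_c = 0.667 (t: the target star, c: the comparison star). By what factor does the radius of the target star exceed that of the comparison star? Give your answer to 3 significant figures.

4.99

L ∝ R²T⁴ gives R ∝ √L / T², so
R_t/R_c = √(4.93) / (0.667)² = 2.220 / 0.4449 = 4.991.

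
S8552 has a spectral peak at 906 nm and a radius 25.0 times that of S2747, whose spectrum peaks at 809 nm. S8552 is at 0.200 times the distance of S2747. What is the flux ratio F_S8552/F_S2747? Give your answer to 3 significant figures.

Wien's law: T_S8552/T_S2747 = λ_S2747/λ_S8552 = 809/906 = 0.8929.
L_S8552/L_S2747 = (R_S8552/R_S2747)²(T_S8552/T_S2747)⁴ = (25.0)²(0.8929)⁴ = 397.3.
F_S8552/F_S2747 = (L_S8552/L_S2747)/(d_S8552/d_S2747)² = 397.3/(0.200)² = 9933.

9.93×10^3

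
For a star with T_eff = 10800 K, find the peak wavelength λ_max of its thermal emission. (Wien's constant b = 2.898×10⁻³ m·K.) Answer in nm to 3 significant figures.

268 nm

λ_max = b/T = 2.898×10⁻³ / 10800 = 2.68×10^-7 m = 268.3 nm.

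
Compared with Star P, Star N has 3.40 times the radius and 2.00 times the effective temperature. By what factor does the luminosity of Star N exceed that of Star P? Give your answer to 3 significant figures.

185

From the Stefan–Boltzmann law, L ∝ R²T⁴, so
L_N/L_P = (R_N/R_P)² (T_N/T_P)⁴ = (3.40)² × (2.00)⁴ = 11.56 × 16.00 = 185.0.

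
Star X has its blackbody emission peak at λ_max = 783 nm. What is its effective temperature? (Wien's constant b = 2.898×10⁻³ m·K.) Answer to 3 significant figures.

T = b/λ_max = 2.898×10⁻³ / (783×10⁻⁹) = 3701 K.

3.70×10^3 K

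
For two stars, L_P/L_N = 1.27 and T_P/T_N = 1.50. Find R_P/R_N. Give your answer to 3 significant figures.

0.501

L ∝ R²T⁴ gives R ∝ √L / T², so
R_P/R_N = √(1.27) / (1.50)² = 1.127 / 2.250 = 0.5009.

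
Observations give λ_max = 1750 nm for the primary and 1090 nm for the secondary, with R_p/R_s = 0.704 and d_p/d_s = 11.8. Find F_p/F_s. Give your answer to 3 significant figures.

Wien's law: T_p/T_s = λ_s/λ_p = 1090/1750 = 0.6229.
L_p/L_s = (R_p/R_s)²(T_p/T_s)⁴ = (0.704)²(0.6229)⁴ = 0.07459.
F_p/F_s = (L_p/L_s)/(d_p/d_s)² = 0.07459/(11.8)² = 5.357×10^-4.

5.36×10^-4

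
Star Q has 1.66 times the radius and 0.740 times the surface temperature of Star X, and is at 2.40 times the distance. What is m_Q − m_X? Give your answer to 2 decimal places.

2.11

L_Q/L_X = (1.66)²(0.740)⁴ = 0.8263.
F_Q/F_X = (L_Q/L_X)/(d_Q/d_X)² = 0.8263/5.760 = 0.1435.
m_Q − m_X = −2.5 log₁₀(0.1435) = 2.11.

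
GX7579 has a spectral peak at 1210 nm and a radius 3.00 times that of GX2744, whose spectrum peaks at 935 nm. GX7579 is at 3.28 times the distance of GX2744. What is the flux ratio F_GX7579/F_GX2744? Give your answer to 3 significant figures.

0.298

Wien's law: T_GX7579/T_GX2744 = λ_GX2744/λ_GX7579 = 935/1210 = 0.7727.
L_GX7579/L_GX2744 = (R_GX7579/R_GX2744)²(T_GX7579/T_GX2744)⁴ = (3.00)²(0.7727)⁴ = 3.209.
F_GX7579/F_GX2744 = (L_GX7579/L_GX2744)/(d_GX7579/d_GX2744)² = 3.209/(3.28)² = 0.2983.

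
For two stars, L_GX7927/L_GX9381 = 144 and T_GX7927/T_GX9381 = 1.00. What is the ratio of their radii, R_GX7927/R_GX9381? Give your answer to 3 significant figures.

L ∝ R²T⁴ gives R ∝ √L / T², so
R_GX7927/R_GX9381 = √(144) / (1.00)² = 12.00 / 1.000 = 12.00.

12.0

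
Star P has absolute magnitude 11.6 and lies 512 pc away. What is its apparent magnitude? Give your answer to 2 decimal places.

m = M + 5 log₁₀(d/10 pc) = 11.6 + 5 log₁₀(512/10)
  = 11.6 + 5 × 1.709 = 11.6 + 8.55 = 20.15.

20.15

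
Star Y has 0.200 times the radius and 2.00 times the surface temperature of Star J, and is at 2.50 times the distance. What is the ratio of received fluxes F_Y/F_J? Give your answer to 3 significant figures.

L_Y/L_J = (R_Y/R_J)²(T_Y/T_J)⁴ = (0.200)² × (2.00)⁴ = 0.6400.
F_Y/F_J = (L_Y/L_J)/(d_Y/d_J)² = 0.6400 / (2.50)² = 0.1024.

0.102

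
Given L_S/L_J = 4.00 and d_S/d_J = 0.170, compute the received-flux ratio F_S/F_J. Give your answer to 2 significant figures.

F = L/(4πd²), so F_S/F_J = (L_S/L_J) / (d_S/d_J)²
= 4.00 / (0.170)² = 4.00 / 0.02890 = 138.4.

1.4×10^2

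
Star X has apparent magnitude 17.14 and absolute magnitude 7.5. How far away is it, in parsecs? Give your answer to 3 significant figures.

847 pc

m − M = 5 log₁₀(d/10 pc)
17.14 − (7.5) = 9.64 = 5 log₁₀(d/10)
d = 10 × 10^(9.64/5) = 10 × 10^1.928 = 847.2 pc.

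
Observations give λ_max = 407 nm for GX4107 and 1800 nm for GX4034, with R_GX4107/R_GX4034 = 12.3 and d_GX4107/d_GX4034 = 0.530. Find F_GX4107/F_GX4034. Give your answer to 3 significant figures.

Wien's law: T_GX4107/T_GX4034 = λ_GX4034/λ_GX4107 = 1800/407 = 4.423.
L_GX4107/L_GX4034 = (R_GX4107/R_GX4034)²(T_GX4107/T_GX4034)⁴ = (12.3)²(4.423)⁴ = 5.788×10^4.
F_GX4107/F_GX4034 = (L_GX4107/L_GX4034)/(d_GX4107/d_GX4034)² = 5.788×10^4/(0.530)² = 2.060×10^5.

2.06×10^5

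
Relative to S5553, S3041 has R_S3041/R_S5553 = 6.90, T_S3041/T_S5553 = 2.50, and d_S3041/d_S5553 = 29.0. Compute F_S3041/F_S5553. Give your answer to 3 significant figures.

2.21

L_S3041/L_S5553 = (R_S3041/R_S5553)²(T_S3041/T_S5553)⁴ = (6.90)² × (2.50)⁴ = 1860.
F_S3041/F_S5553 = (L_S3041/L_S5553)/(d_S3041/d_S5553)² = 1860 / (29.0)² = 2.211.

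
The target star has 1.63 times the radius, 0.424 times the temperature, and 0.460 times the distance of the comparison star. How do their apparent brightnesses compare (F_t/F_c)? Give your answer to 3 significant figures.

L_t/L_c = (R_t/R_c)²(T_t/T_c)⁴ = (1.63)² × (0.424)⁴ = 0.08587.
F_t/F_c = (L_t/L_c)/(d_t/d_c)² = 0.08587 / (0.460)² = 0.4058.

0.406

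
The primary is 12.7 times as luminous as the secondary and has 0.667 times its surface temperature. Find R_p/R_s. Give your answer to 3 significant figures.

8.01

L ∝ R²T⁴ gives R ∝ √L / T², so
R_p/R_s = √(12.7) / (0.667)² = 3.564 / 0.4449 = 8.010.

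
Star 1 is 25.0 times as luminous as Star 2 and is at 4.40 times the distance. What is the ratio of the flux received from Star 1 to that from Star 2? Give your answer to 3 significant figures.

1.29

F = L/(4πd²), so F_1/F_2 = (L_1/L_2) / (d_1/d_2)²
= 25.0 / (4.40)² = 25.0 / 19.36 = 1.291.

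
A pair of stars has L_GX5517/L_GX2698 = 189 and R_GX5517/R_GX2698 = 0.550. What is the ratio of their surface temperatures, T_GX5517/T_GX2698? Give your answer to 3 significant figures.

L ∝ R²T⁴ gives T ∝ (L/R²)^(1/4), so
T_GX5517/T_GX2698 = (189 / 0.550²)^(1/4) = (624.8)^(1/4) = 5.000.

5.00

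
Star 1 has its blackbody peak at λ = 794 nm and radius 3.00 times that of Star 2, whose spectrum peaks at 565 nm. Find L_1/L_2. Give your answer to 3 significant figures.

2.31

Wien's law gives T ∝ 1/λ_max, so T_1/T_2 = λ_2/λ_1 = 565/794 = 0.7116.
Then L ∝ R²T⁴ gives L_1/L_2 = (3.00)² × (0.7116)⁴ = 9.000 × 0.2564 = 2.308.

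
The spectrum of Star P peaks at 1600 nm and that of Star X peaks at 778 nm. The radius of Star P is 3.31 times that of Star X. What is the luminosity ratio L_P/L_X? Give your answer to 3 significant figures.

Wien's law gives T ∝ 1/λ_max, so T_P/T_X = λ_X/λ_P = 778/1600 = 0.4863.
Then L ∝ R²T⁴ gives L_P/L_X = (3.31)² × (0.4863)⁴ = 10.96 × 0.05590 = 0.6125.

0.612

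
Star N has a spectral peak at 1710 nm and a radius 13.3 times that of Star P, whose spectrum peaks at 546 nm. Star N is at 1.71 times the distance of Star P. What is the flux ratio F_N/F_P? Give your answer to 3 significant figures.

0.629

Wien's law: T_N/T_P = λ_P/λ_N = 546/1710 = 0.3193.
L_N/L_P = (R_N/R_P)²(T_N/T_P)⁴ = (13.3)²(0.3193)⁴ = 1.839.
F_N/F_P = (L_N/L_P)/(d_N/d_P)² = 1.839/(1.71)² = 0.6288.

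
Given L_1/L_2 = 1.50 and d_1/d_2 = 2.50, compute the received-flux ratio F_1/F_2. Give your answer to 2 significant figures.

F = L/(4πd²), so F_1/F_2 = (L_1/L_2) / (d_1/d_2)²
= 1.50 / (2.50)² = 1.50 / 6.250 = 0.2400.

0.24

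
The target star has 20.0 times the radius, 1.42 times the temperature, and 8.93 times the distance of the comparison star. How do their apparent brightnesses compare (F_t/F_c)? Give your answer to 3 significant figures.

20.4

L_t/L_c = (R_t/R_c)²(T_t/T_c)⁴ = (20.0)² × (1.42)⁴ = 1626.
F_t/F_c = (L_t/L_c)/(d_t/d_c)² = 1626 / (8.93)² = 20.39.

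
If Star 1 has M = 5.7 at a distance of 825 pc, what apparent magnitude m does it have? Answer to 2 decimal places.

m = M + 5 log₁₀(d/10 pc) = 5.7 + 5 log₁₀(825/10)
  = 5.7 + 5 × 1.916 = 5.7 + 9.58 = 15.28.

15.28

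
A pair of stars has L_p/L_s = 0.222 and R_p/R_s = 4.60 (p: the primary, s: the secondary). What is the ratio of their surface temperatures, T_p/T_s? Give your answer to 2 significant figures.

L ∝ R²T⁴ gives T ∝ (L/R²)^(1/4), so
T_p/T_s = (0.222 / 4.60²)^(1/4) = (0.01049)^(1/4) = 0.3200.

0.32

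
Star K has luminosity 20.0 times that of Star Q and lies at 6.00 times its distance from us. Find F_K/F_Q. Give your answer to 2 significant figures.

F = L/(4πd²), so F_K/F_Q = (L_K/L_Q) / (d_K/d_Q)²
= 20.0 / (6.00)² = 20.0 / 36.00 = 0.5556.

0.56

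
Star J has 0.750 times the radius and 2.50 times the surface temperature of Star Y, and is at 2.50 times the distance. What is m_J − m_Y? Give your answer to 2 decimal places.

-1.37

L_J/L_Y = (0.750)²(2.50)⁴ = 21.97.
F_J/F_Y = (L_J/L_Y)/(d_J/d_Y)² = 21.97/6.250 = 3.516.
m_J − m_Y = −2.5 log₁₀(3.516) = -1.37.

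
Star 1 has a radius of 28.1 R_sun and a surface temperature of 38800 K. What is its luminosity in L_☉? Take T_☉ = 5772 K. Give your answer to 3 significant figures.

1.61×10^6 L_☉

L/L_☉ = (R/R_☉)² (T/T_☉)⁴ = (28.1)² × (38800/5772)⁴
       = 789.6 × (6.722)⁴ = 789.6 × 2042 = 1.612×10^6.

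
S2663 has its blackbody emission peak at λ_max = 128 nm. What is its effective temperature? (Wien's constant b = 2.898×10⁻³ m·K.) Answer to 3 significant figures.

T = b/λ_max = 2.898×10⁻³ / (128×10⁻⁹) = 2.264×10^4 K.

2.26×10^4 K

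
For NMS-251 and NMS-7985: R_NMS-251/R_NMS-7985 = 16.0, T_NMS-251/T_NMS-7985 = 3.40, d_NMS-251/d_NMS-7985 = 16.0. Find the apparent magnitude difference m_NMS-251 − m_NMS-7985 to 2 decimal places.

L_NMS-251/L_NMS-7985 = (16.0)²(3.40)⁴ = 3.421×10^4.
F_NMS-251/F_NMS-7985 = (L_NMS-251/L_NMS-7985)/(d_NMS-251/d_NMS-7985)² = 3.421×10^4/256.0 = 133.6.
m_NMS-251 − m_NMS-7985 = −2.5 log₁₀(133.6) = -5.31.

-5.31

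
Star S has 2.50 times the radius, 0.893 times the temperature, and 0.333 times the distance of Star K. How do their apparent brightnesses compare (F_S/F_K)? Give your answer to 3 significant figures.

35.8

L_S/L_K = (R_S/R_K)²(T_S/T_K)⁴ = (2.50)² × (0.893)⁴ = 3.975.
F_S/F_K = (L_S/L_K)/(d_S/d_K)² = 3.975 / (0.333)² = 35.84.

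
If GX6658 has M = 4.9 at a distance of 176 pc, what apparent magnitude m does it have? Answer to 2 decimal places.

11.13

m = M + 5 log₁₀(d/10 pc) = 4.9 + 5 log₁₀(176/10)
  = 4.9 + 5 × 1.246 = 4.9 + 6.23 = 11.13.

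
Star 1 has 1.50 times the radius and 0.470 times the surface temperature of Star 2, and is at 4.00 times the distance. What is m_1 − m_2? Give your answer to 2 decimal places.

L_1/L_2 = (1.50)²(0.470)⁴ = 0.1098.
F_1/F_2 = (L_1/L_2)/(d_1/d_2)² = 0.1098/16.00 = 0.006862.
m_1 − m_2 = −2.5 log₁₀(0.006862) = 5.41.

5.41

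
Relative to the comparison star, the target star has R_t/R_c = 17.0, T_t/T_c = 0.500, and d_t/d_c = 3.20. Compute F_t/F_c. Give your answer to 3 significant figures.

1.76

L_t/L_c = (R_t/R_c)²(T_t/T_c)⁴ = (17.0)² × (0.500)⁴ = 18.06.
F_t/F_c = (L_t/L_c)/(d_t/d_c)² = 18.06 / (3.20)² = 1.764.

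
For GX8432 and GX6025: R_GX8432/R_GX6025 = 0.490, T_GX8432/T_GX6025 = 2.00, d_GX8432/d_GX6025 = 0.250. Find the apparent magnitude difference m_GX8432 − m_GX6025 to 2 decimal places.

L_GX8432/L_GX6025 = (0.490)²(2.00)⁴ = 3.842.
F_GX8432/F_GX6025 = (L_GX8432/L_GX6025)/(d_GX8432/d_GX6025)² = 3.842/0.06250 = 61.47.
m_GX8432 − m_GX6025 = −2.5 log₁₀(61.47) = -4.47.

-4.47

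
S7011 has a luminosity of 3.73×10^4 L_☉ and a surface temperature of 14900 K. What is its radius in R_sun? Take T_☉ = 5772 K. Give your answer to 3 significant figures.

R/R_☉ = √(L/L_☉) / (T/T_☉)² = √(3.73×10^4) / (2.581)²
       = 193.1 / 6.664 = 28.98.

29.0 R_sun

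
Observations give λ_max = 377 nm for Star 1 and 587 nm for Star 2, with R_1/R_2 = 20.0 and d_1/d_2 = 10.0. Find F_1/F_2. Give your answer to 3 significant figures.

Wien's law: T_1/T_2 = λ_2/λ_1 = 587/377 = 1.557.
L_1/L_2 = (R_1/R_2)²(T_1/T_2)⁴ = (20.0)²(1.557)⁴ = 2351.
F_1/F_2 = (L_1/L_2)/(d_1/d_2)² = 2351/(10.0)² = 23.51.

23.5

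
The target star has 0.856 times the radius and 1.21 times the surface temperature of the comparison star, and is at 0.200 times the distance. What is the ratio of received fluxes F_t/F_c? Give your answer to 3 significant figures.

39.3

L_t/L_c = (R_t/R_c)²(T_t/T_c)⁴ = (0.856)² × (1.21)⁴ = 1.571.
F_t/F_c = (L_t/L_c)/(d_t/d_c)² = 1.571 / (0.200)² = 39.27.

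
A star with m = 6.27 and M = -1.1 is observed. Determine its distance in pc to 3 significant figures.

m − M = 5 log₁₀(d/10 pc)
6.27 − (-1.1) = 7.37 = 5 log₁₀(d/10)
d = 10 × 10^(7.37/5) = 10 × 10^1.474 = 297.9 pc.

298 pc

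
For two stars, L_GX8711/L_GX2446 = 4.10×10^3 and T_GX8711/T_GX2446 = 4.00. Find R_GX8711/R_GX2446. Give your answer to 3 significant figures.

L ∝ R²T⁴ gives R ∝ √L / T², so
R_GX8711/R_GX2446 = √(4.10×10^3) / (4.00)² = 64.03 / 16.00 = 4.002.

4.00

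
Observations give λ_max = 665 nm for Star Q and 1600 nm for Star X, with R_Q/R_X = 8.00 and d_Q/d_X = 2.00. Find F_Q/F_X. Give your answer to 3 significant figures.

Wien's law: T_Q/T_X = λ_X/λ_Q = 1600/665 = 2.406.
L_Q/L_X = (R_Q/R_X)²(T_Q/T_X)⁴ = (8.00)²(2.406)⁴ = 2145.
F_Q/F_X = (L_Q/L_X)/(d_Q/d_X)² = 2145/(2.00)² = 536.2.

536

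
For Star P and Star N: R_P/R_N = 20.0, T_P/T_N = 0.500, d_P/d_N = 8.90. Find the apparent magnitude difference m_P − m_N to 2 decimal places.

L_P/L_N = (20.0)²(0.500)⁴ = 25.00.
F_P/F_N = (L_P/L_N)/(d_P/d_N)² = 25.00/79.21 = 0.3156.
m_P − m_N = −2.5 log₁₀(0.3156) = 1.25.

1.25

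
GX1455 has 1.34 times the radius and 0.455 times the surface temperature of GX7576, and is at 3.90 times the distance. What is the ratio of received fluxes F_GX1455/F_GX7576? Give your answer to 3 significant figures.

L_GX1455/L_GX7576 = (R_GX1455/R_GX7576)²(T_GX1455/T_GX7576)⁴ = (1.34)² × (0.455)⁴ = 0.07696.
F_GX1455/F_GX7576 = (L_GX1455/L_GX7576)/(d_GX1455/d_GX7576)² = 0.07696 / (3.90)² = 0.005060.

0.00506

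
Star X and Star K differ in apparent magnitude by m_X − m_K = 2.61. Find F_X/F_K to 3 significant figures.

F_X/F_K = 10^(−(m_X − m_K)/2.5) = 10^(-2.61/2.5) = 10^-1.044 = 0.09036.

0.0904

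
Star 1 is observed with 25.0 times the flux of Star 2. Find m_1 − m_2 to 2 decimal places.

-3.49

m_1 − m_2 = −2.5 log₁₀(F_1/F_2) = −2.5 log₁₀(25.0) = −2.5 × (1.398) = -3.495.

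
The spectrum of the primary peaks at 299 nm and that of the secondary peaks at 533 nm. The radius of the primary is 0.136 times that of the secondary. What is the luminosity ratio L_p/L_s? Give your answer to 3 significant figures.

0.187

Wien's law gives T ∝ 1/λ_max, so T_p/T_s = λ_s/λ_p = 533/299 = 1.783.
Then L ∝ R²T⁴ gives L_p/L_s = (0.136)² × (1.783)⁴ = 0.01850 × 10.10 = 0.1868.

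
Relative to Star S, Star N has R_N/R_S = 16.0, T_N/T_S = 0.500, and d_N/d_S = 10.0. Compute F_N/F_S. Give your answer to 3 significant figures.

0.160

L_N/L_S = (R_N/R_S)²(T_N/T_S)⁴ = (16.0)² × (0.500)⁴ = 16.00.
F_N/F_S = (L_N/L_S)/(d_N/d_S)² = 16.00 / (10.0)² = 0.1600.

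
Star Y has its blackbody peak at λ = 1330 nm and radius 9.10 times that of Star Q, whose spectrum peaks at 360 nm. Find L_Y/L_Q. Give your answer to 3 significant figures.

0.445

Wien's law gives T ∝ 1/λ_max, so T_Y/T_Q = λ_Q/λ_Y = 360/1330 = 0.2707.
Then L ∝ R²T⁴ gives L_Y/L_Q = (9.10)² × (0.2707)⁴ = 82.81 × 0.005368 = 0.4445.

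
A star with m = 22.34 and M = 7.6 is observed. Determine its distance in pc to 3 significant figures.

8.87×10^3 pc

m − M = 5 log₁₀(d/10 pc)
22.34 − (7.6) = 14.74 = 5 log₁₀(d/10)
d = 10 × 10^(14.74/5) = 10 × 10^2.948 = 8872 pc.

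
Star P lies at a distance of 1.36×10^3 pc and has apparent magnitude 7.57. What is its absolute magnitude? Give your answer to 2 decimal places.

-3.10

M = m − 5 log₁₀(d/10 pc) = 7.57 − 5 log₁₀(1.36×10^3/10)
  = 7.57 − 5 × 2.134 = 7.57 − 10.67 = -3.10.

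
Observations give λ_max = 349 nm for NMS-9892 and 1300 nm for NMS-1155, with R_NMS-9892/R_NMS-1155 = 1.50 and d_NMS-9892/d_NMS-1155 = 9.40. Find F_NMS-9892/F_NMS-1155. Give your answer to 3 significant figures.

4.90

Wien's law: T_NMS-9892/T_NMS-1155 = λ_NMS-1155/λ_NMS-9892 = 1300/349 = 3.725.
L_NMS-9892/L_NMS-1155 = (R_NMS-9892/R_NMS-1155)²(T_NMS-9892/T_NMS-1155)⁴ = (1.50)²(3.725)⁴ = 433.2.
F_NMS-9892/F_NMS-1155 = (L_NMS-9892/L_NMS-1155)/(d_NMS-9892/d_NMS-1155)² = 433.2/(9.40)² = 4.902.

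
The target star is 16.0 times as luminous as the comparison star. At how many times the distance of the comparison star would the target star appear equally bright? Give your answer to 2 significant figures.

Equal flux requires L_t/d_t² = L_c/d_c², so d_t/d_c = √(L_t/L_c)
= √(16.0) = 4.000.

4.0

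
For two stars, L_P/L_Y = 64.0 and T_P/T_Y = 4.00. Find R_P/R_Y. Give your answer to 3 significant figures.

L ∝ R²T⁴ gives R ∝ √L / T², so
R_P/R_Y = √(64.0) / (4.00)² = 8.000 / 16.00 = 0.5000.

0.500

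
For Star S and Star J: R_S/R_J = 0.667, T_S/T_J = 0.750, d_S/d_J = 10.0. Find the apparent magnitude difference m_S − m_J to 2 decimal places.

7.13

L_S/L_J = (0.667)²(0.750)⁴ = 0.1408.
F_S/F_J = (L_S/L_J)/(d_S/d_J)² = 0.1408/100.0 = 0.001408.
m_S − m_J = −2.5 log₁₀(0.001408) = 7.13.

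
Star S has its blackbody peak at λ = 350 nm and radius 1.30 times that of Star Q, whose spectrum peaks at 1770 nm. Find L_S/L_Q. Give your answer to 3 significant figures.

1.11×10^3

Wien's law gives T ∝ 1/λ_max, so T_S/T_Q = λ_Q/λ_S = 1770/350 = 5.057.
Then L ∝ R²T⁴ gives L_S/L_Q = (1.30)² × (5.057)⁴ = 1.690 × 654.1 = 1105.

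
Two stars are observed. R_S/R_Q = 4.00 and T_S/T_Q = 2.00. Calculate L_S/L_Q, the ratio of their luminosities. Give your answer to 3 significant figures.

256

From the Stefan–Boltzmann law, L ∝ R²T⁴, so
L_S/L_Q = (R_S/R_Q)² (T_S/T_Q)⁴ = (4.00)² × (2.00)⁴ = 16.00 × 16.00 = 256.0.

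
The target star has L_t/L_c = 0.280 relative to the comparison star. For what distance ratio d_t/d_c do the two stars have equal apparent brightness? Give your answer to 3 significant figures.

Equal flux requires L_t/d_t² = L_c/d_c², so d_t/d_c = √(L_t/L_c)
= √(0.280) = 0.5292.

0.529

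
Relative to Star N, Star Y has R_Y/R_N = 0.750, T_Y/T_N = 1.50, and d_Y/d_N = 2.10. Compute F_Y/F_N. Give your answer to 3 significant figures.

0.646

L_Y/L_N = (R_Y/R_N)²(T_Y/T_N)⁴ = (0.750)² × (1.50)⁴ = 2.848.
F_Y/F_N = (L_Y/L_N)/(d_Y/d_N)² = 2.848 / (2.10)² = 0.6457.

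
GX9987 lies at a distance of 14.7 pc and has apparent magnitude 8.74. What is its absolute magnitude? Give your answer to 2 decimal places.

7.90

M = m − 5 log₁₀(d/10 pc) = 8.74 − 5 log₁₀(14.7/10)
  = 8.74 − 5 × 0.167 = 8.74 − 0.84 = 7.90.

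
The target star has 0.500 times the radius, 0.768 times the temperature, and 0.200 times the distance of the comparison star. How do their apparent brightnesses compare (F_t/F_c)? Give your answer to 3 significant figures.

L_t/L_c = (R_t/R_c)²(T_t/T_c)⁴ = (0.500)² × (0.768)⁴ = 0.08697.
F_t/F_c = (L_t/L_c)/(d_t/d_c)² = 0.08697 / (0.200)² = 2.174.

2.17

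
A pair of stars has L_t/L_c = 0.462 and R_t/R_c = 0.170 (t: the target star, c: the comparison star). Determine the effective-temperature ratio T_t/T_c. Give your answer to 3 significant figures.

L ∝ R²T⁴ gives T ∝ (L/R²)^(1/4), so
T_t/T_c = (0.462 / 0.170²)^(1/4) = (15.99)^(1/4) = 2.000.

2.00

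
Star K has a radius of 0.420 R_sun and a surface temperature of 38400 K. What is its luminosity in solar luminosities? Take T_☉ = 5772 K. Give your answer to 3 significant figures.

L/L_☉ = (R/R_☉)² (T/T_☉)⁴ = (0.420)² × (38400/5772)⁴
       = 0.1764 × (6.653)⁴ = 0.1764 × 1959 = 345.6.

346 solar luminosities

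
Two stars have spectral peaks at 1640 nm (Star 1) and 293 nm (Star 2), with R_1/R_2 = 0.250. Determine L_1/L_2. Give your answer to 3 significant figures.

6.37×10^-5

Wien's law gives T ∝ 1/λ_max, so T_1/T_2 = λ_2/λ_1 = 293/1640 = 0.1787.
Then L ∝ R²T⁴ gives L_1/L_2 = (0.250)² × (0.1787)⁴ = 0.06250 × 0.001019 = 6.368×10^-5.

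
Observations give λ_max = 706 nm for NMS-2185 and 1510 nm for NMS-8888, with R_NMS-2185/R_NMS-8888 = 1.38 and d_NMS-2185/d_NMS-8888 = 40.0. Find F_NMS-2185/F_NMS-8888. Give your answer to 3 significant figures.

Wien's law: T_NMS-2185/T_NMS-8888 = λ_NMS-8888/λ_NMS-2185 = 1510/706 = 2.139.
L_NMS-2185/L_NMS-8888 = (R_NMS-2185/R_NMS-8888)²(T_NMS-2185/T_NMS-8888)⁴ = (1.38)²(2.139)⁴ = 39.85.
F_NMS-2185/F_NMS-8888 = (L_NMS-2185/L_NMS-8888)/(d_NMS-2185/d_NMS-8888)² = 39.85/(40.0)² = 0.02491.

0.0249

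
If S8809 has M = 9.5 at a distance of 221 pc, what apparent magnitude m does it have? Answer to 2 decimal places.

m = M + 5 log₁₀(d/10 pc) = 9.5 + 5 log₁₀(221/10)
  = 9.5 + 5 × 1.344 = 9.5 + 6.72 = 16.22.

16.22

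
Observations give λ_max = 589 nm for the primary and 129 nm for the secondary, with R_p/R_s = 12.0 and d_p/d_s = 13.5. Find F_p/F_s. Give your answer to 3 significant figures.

0.00182

Wien's law: T_p/T_s = λ_s/λ_p = 129/589 = 0.2190.
L_p/L_s = (R_p/R_s)²(T_p/T_s)⁴ = (12.0)²(0.2190)⁴ = 0.3313.
F_p/F_s = (L_p/L_s)/(d_p/d_s)² = 0.3313/(13.5)² = 0.001818.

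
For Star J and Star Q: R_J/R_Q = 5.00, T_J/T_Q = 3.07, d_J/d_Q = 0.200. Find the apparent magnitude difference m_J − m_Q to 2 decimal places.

L_J/L_Q = (5.00)²(3.07)⁴ = 2221.
F_J/F_Q = (L_J/L_Q)/(d_J/d_Q)² = 2221/0.04000 = 5.552×10^4.
m_J − m_Q = −2.5 log₁₀(5.552×10^4) = -11.86.

-11.86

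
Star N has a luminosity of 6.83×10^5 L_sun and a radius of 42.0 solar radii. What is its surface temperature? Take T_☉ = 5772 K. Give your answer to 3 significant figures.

T/T_☉ = (L/L_☉)^(1/4) / (R/R_☉)^(1/2)
T = 5772 × (6.83×10^5)^(1/4) / √(42.0) = 5772 × 28.75 / 6.481 = 2.560×10^4 K.

2.56×10^4 K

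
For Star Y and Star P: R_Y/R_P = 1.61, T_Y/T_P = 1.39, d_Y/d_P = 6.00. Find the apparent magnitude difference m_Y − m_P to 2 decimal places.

L_Y/L_P = (1.61)²(1.39)⁴ = 9.676.
F_Y/F_P = (L_Y/L_P)/(d_Y/d_P)² = 9.676/36.00 = 0.2688.
m_Y − m_P = −2.5 log₁₀(0.2688) = 1.43.

1.43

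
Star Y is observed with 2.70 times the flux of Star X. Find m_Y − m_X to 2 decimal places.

-1.08

m_Y − m_X = −2.5 log₁₀(F_Y/F_X) = −2.5 log₁₀(2.70) = −2.5 × (0.431) = -1.078.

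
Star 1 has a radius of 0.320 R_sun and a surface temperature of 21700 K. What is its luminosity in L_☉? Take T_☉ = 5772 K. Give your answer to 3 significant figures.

20.5 L_☉

L/L_☉ = (R/R_☉)² (T/T_☉)⁴ = (0.320)² × (21700/5772)⁴
       = 0.1024 × (3.760)⁴ = 0.1024 × 199.8 = 20.46.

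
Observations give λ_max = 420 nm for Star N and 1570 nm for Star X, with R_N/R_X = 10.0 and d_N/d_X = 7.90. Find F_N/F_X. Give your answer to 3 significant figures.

Wien's law: T_N/T_X = λ_X/λ_N = 1570/420 = 3.738.
L_N/L_X = (R_N/R_X)²(T_N/T_X)⁴ = (10.0)²(3.738)⁴ = 1.953×10^4.
F_N/F_X = (L_N/L_X)/(d_N/d_X)² = 1.953×10^4/(7.90)² = 312.9.

313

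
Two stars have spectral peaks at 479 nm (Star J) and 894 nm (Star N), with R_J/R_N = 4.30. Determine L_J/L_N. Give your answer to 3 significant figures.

Wien's law gives T ∝ 1/λ_max, so T_J/T_N = λ_N/λ_J = 894/479 = 1.866.
Then L ∝ R²T⁴ gives L_J/L_N = (4.30)² × (1.866)⁴ = 18.49 × 12.13 = 224.4.

224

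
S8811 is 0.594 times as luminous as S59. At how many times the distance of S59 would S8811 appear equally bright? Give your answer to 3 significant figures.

Equal flux requires L_S8811/d_S8811² = L_S59/d_S59², so d_S8811/d_S59 = √(L_S8811/L_S59)
= √(0.594) = 0.7707.

0.771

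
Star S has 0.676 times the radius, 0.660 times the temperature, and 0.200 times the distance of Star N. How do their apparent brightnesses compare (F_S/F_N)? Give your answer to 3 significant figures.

L_S/L_N = (R_S/R_N)²(T_S/T_N)⁴ = (0.676)² × (0.660)⁴ = 0.08671.
F_S/F_N = (L_S/L_N)/(d_S/d_N)² = 0.08671 / (0.200)² = 2.168.

2.17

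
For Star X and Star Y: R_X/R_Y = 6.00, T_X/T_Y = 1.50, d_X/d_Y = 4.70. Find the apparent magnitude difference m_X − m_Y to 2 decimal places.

-2.29

L_X/L_Y = (6.00)²(1.50)⁴ = 182.2.
F_X/F_Y = (L_X/L_Y)/(d_X/d_Y)² = 182.2/22.09 = 8.250.
m_X − m_Y = −2.5 log₁₀(8.250) = -2.29.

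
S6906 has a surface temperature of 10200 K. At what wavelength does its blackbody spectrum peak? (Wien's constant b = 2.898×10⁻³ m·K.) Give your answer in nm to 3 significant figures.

λ_max = b/T = 2.898×10⁻³ / 10200 = 2.84×10^-7 m = 284.1 nm.

284 nm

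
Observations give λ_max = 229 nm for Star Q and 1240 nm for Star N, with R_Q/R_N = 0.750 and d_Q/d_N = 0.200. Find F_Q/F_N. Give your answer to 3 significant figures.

Wien's law: T_Q/T_N = λ_N/λ_Q = 1240/229 = 5.415.
L_Q/L_N = (R_Q/R_N)²(T_Q/T_N)⁴ = (0.750)²(5.415)⁴ = 483.6.
F_Q/F_N = (L_Q/L_N)/(d_Q/d_N)² = 483.6/(0.200)² = 1.209×10^4.

1.21×10^4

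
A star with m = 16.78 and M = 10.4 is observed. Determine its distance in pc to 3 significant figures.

189 pc

m − M = 5 log₁₀(d/10 pc)
16.78 − (10.4) = 6.38 = 5 log₁₀(d/10)
d = 10 × 10^(6.38/5) = 10 × 10^1.276 = 188.8 pc.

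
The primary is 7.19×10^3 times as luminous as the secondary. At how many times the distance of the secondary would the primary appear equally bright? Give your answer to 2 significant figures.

Equal flux requires L_p/d_p² = L_s/d_s², so d_p/d_s = √(L_p/L_s)
= √(7.19×10^3) = 84.79.

85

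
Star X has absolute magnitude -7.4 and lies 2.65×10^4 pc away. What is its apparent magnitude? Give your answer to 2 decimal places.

m = M + 5 log₁₀(d/10 pc) = -7.4 + 5 log₁₀(2.65×10^4/10)
  = -7.4 + 5 × 3.423 = -7.4 + 17.12 = 9.72.

9.72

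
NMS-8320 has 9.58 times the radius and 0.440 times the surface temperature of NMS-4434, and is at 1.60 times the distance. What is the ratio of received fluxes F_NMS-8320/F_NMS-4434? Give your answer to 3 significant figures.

L_NMS-8320/L_NMS-4434 = (R_NMS-8320/R_NMS-4434)²(T_NMS-8320/T_NMS-4434)⁴ = (9.58)² × (0.440)⁴ = 3.440.
F_NMS-8320/F_NMS-4434 = (L_NMS-8320/L_NMS-4434)/(d_NMS-8320/d_NMS-4434)² = 3.440 / (1.60)² = 1.344.

1.34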